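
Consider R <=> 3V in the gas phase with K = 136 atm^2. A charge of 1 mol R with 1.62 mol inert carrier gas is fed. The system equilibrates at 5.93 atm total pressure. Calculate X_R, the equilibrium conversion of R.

X = 0.800

Take 1 mol R as basis and let X be its fractional conversion, so ξ = X.
At extent ξ: n_R = 1 − X; n_V = 3X; n_I = 1.62 (inert).
Total moles n_T = 2.62 + 2X.
Mole fractions y_i = n_i/n_T; K = p_V^3 / (p_R) with p_i = y_i·P.
Setting this equal to 136 atm^2 and taking the physical root (0 < X < 1) gives X = 0.800.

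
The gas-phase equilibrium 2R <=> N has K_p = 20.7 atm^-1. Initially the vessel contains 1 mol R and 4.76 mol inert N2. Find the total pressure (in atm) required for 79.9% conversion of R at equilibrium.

P = 2.56 atm

Take 1 mol R as basis and let X be its fractional conversion, so ξ = 0.5X.
Moles: n_R = 1 − X; n_N = 0.5X; n_I = 4.76 (inert).
Total moles n_T = 5.76 − 0.5X.
K_p = p_N / (p_R^2) with p_i = (n_i/n_T)·P.
At X = 0.799: the mole-fraction product g(X) = Π y_i^ν_i = 53.01. Since K_p = g(X)·P^{-1}, P = (g/K_p)^(1/1) = (53.01/20.7)^(1/1) = 2.56 atm.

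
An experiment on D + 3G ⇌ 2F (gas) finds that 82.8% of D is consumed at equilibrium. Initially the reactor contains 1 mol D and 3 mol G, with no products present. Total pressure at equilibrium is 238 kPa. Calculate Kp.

Kp = 0.0113 kPa^-2

Basis: 1 mol D initially; let X = conversion of D. Extent ξ = X.
At extent ξ: n_D = 1 − X; n_G = 3 − 3X; n_F = 2X.
n_T = Σnᵢ = 4 − 2X.
At X = 0.828: n_D = 0.172, n_G = 0.516, n_F = 1.66, n_T = 2.34.
p_i = (n_i/n_T)·P. Kp = p_F^2 / (p_D p_G^3) = 0.0113 kPa^-2.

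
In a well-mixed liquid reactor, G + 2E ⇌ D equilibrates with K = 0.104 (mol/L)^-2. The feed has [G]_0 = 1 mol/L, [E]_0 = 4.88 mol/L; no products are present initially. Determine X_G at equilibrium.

X = 0.588

Let X = conversion of G; extent ξ = 1·X mol/L.
Concentrations: [G] = 1 − 1X; [E] = 4.88 − 2X; [D] = 1X.
K = [D] / ([G] [E]^2).
This equals 0.104 at X = 0.588 (the root in 0 < X < 1).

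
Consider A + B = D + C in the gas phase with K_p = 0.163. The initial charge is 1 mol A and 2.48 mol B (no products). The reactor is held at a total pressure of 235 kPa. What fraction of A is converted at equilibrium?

Basis: 1 mol A initially; let X = conversion of A. Extent ξ = X.
Mole table: n_A = 1 − X; n_B = 2.48 − X; n_D = X; n_C = X.
Since Δν = 0, n_T = 3.48 throughout.
With p_i = (n_i/n_T)P, K_p = p_D p_C / (p_A p_B).
Setting this equal to 0.163 and taking the physical root (0 < X < 1) gives X = 0.434.

X = 0.434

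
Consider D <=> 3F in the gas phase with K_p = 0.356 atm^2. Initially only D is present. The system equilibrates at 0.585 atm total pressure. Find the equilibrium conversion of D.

Basis: 1 mol D initially; let X = conversion of D. Extent ξ = X.
Species balance: n_D = 1 − X; n_F = 3X.
n_T = Σnᵢ = 1 + 2X.
With p_i = (n_i/n_T)P, K_p = p_F^3 / (p_D).
Substituting and setting equal to 0.356 atm^2 gives a polynomial in X; the root in (0,1) is X = 0.423.

X = 0.423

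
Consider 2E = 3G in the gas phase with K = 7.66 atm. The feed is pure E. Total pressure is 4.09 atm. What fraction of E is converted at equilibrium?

Take 1 mol E as basis and let X be its fractional conversion, so ξ = 0.5X.
Species balance: n_E = 1 − X; n_G = 1.5X.
n_T = Σnᵢ = 1 + 0.5X.
With p_i = (n_i/n_T)P, K = p_G^3 / (p_E^2).
Setting this equal to 7.66 atm and taking the physical root (0 < X < 1) gives X = 0.534.

X = 0.534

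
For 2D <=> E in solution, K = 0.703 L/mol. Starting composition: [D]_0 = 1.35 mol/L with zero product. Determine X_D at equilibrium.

Let X = conversion of D; extent ξ = 1.35X/2 mol/L.
Concentrations: [D] = 1.35 − 1.35X; [E] = 0.675X.
K = [E] / ([D]^2).
Equating to 0.703 L/mol: the physical root is X = 0.491.

X = 0.491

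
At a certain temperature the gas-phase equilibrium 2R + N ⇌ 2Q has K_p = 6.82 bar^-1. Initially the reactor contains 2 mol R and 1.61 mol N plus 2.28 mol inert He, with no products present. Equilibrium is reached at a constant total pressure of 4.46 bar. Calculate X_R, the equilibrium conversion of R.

X = 0.698

Take 2 mol R as basis and let X be its fractional conversion, so ξ = X.
At extent ξ: n_R = 2 − 2X; n_N = 1.61 − X; n_Q = 2X; n_I = 2.28 (inert).
n_T = Σnᵢ = 5.89 − X.
With p_i = (n_i/n_T)P, K_p = p_Q^2 / (p_R^2 p_N).
Substituting and setting equal to 6.82 bar^-1 gives a polynomial in X; the root in (0,1) is X = 0.698.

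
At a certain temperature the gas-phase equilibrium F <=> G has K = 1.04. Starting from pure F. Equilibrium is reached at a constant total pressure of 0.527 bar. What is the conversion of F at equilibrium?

X = 0.510

Take 1 mol F as basis and let X be its fractional conversion, so ξ = X.
Moles: n_F = 1 − X; n_G = X.
Since Δν = 0, n_T = 1 throughout.
Mole fractions y_i = n_i/n_T; K = p_G / (p_F) with p_i = y_i·P.
Equating to 1.04 and solving on 0 < X < 1: X = 0.510.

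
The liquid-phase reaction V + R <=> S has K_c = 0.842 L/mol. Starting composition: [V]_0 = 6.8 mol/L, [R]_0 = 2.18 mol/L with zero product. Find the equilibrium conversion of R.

Let X = conversion of R; extent ξ = 2.18·X mol/L.
Concentrations: [V] = 6.8 − 2.18X; [R] = 2.18 − 2.18X; [S] = 2.18X.
K_c = [S] / ([V] [R]).
Setting equal to 0.842 and solving for X on (0,1) gives X = 0.809.

X = 0.809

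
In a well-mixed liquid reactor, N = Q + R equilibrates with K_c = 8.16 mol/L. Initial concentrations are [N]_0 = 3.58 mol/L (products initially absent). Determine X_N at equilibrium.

Let X = conversion of N; extent ξ = 3.58·X mol/L.
Concentrations: [N] = 3.58 − 3.58X; [Q] = 3.58X; [R] = 3.58X.
K_c = [Q] [R] / ([N]).
Equating to 8.16 mol/L: the physical root is X = 0.752.

X = 0.752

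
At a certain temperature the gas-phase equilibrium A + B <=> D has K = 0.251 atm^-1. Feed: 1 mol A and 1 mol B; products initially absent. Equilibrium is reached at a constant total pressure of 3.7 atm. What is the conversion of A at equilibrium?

Basis: 1 mol A initially; let X = conversion of A. Extent ξ = X.
Moles: n_A = 1 − X; n_B = 1 − X; n_D = X.
n_T = Σnᵢ = 2 − X.
y_i = n_i/n_T, p_i = y_i·P. K = p_D / (p_A p_B).
Equating to 0.251 atm^-1 and solving on 0 < X < 1: X = 0.280.

X = 0.280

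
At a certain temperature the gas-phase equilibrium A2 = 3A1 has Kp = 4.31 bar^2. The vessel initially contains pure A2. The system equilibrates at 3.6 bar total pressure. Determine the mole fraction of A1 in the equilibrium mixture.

Basis: 1 mol A2 initially; let X = conversion of A2. Extent ξ = X.
Moles: n_A2 = 1 − X; n_A1 = 3X.
Summing: n_T = 1 + 2X.
y_i = n_i/n_T, p_i = y_i·P. Kp = p_A1^3 / (p_A2).
Substituting and setting equal to 4.31 bar^2 gives a polynomial in X; the root in (0,1) is X = 0.278.
Then n_A1 = 0.835, n_T = 1.56, so y_A1 = 0.536.

y_A1 = 0.536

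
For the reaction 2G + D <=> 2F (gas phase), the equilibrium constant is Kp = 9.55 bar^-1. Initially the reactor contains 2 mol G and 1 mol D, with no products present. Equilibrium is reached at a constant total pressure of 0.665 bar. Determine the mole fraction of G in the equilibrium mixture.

y_G = 0.384

Let X = conversion of G (basis 2 mol G); extent of reaction ξ = X.
At extent ξ: n_G = 2 − 2X; n_D = 1 − X; n_F = 2X.
n_T = Σnᵢ = 3 − X.
y_i = n_i/n_T, p_i = y_i·P. Kp = p_F^2 / (p_G^2 p_D).
Setting this equal to 9.55 bar^-1 and taking the physical root (0 < X < 1) gives X = 0.525.
Then n_G = 0.95, n_T = 2.48, so y_G = 0.384.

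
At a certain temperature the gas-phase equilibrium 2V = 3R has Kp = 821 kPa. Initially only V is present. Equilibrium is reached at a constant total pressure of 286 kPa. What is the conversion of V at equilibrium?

Basis: 1 mol V initially; let X = conversion of V. Extent ξ = 0.5X.
Moles: n_V = 1 − X; n_R = 1.5X.
Summing: n_T = 1 + 0.5X.
With p_i = (n_i/n_T)P, Kp = p_R^3 / (p_V^2).
This yields a degree-3 equation in X; solving on (0,1), X = 0.579.

X = 0.579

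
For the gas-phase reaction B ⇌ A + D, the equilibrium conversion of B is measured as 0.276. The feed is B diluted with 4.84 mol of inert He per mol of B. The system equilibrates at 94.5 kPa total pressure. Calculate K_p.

K_p = 1.63 kPa

Take 1 mol B as basis and let X be its fractional conversion, so ξ = X.
At extent ξ: n_B = 1 − X; n_A = X; n_D = X; n_I = 4.84 (inert).
Summing: n_T = 5.84 + X.
At X = 0.276: n_B = 0.724, n_A = 0.276, n_D = 0.276, n_T = 6.12.
p_i = (n_i/n_T)·P. K_p = p_A p_D / (p_B) = 1.63 kPa.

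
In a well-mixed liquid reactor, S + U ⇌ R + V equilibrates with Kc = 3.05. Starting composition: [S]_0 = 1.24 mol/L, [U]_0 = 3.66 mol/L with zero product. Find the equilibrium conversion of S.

X = 0.878

Let X = conversion of S; extent ξ = 1.24·X mol/L.
Concentrations: [S] = 1.24 − 1.24X; [U] = 3.66 − 1.24X; [R] = 1.24X; [V] = 1.24X.
Kc = [R] [V] / ([S] [U]).
This equals 3.05 at X = 0.878 (the root in 0 < X < 1).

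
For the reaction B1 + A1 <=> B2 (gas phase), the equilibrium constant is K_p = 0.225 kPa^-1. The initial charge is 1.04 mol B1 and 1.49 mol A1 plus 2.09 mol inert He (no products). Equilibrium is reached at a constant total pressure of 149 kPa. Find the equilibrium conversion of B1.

X = 0.846

Take 1.04 mol B1 as basis and let X be its fractional conversion, so ξ = 1.04X.
Moles: n_B1 = 1.04 − 1.04X; n_A1 = 1.49 − 1.04X; n_B2 = 1.04X; n_I = 2.09 (inert).
n_T = Σnᵢ = 4.62 − 1.04X.
With p_i = (n_i/n_T)P, K_p = p_B2 / (p_B1 p_A1).
Setting this equal to 0.225 kPa^-1 and taking the physical root (0 < X < 1) gives X = 0.846.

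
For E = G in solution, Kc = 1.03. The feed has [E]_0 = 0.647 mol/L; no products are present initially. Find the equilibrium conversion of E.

X = 0.507

Let X = conversion of E; extent ξ = 0.647·X mol/L.
Concentrations: [E] = 0.647 − 0.647X; [G] = 0.647X.
Kc = [G] / ([E]).
Solving Kc = 1.03 for X ∈ (0,1): X = 0.507.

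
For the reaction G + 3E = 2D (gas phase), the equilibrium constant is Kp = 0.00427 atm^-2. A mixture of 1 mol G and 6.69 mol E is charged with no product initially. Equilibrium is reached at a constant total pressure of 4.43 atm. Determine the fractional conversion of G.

X = 0.252

Basis: 1 mol G initially; let X = conversion of G. Extent ξ = X.
Species balance: n_G = 1 − X; n_E = 6.69 − 3X; n_D = 2X.
Total moles n_T = 7.69 − 2X.
With p_i = (n_i/n_T)P, Kp = p_D^2 / (p_G p_E^3).
This yields a degree-4 equation in X; solving on (0,1), X = 0.252.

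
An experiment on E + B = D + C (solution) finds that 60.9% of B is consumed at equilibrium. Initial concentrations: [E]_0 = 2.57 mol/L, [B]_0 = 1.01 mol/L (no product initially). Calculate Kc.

Kc = 0.49

Let X = conversion of B.
Concentrations: [E] = 2.57 − 1.01X; [B] = 1.01 − 1.01X; [D] = 1.01X; [C] = 1.01X.
At X = 0.609: [E] = 1.95, [B] = 0.395, [D] = 0.615, [C] = 0.615.
Kc = [D] [C] / ([E] [B]) = 0.49.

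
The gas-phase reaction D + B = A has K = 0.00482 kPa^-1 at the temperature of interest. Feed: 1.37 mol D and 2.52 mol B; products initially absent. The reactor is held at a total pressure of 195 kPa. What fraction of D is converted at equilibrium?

Take 1.37 mol D as basis and let X be its fractional conversion, so ξ = 1.37X.
Mole table: n_D = 1.37 − 1.37X; n_B = 2.52 − 1.37X; n_A = 1.37X.
n_T = Σnᵢ = 3.89 − 1.37X.
y_i = n_i/n_T, p_i = y_i·P. K = p_A / (p_D p_B).
This yields a degree-2 equation in X; solving on (0,1), X = 0.359.

X = 0.359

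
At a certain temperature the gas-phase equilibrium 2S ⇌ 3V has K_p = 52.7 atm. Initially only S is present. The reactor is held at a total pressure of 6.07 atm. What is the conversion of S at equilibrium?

Basis: 1 mol S initially; let X = conversion of S. Extent ξ = 0.5X.
Mole table: n_S = 1 − X; n_V = 1.5X.
n_T = Σnᵢ = 1 + 0.5X.
With p_i = (n_i/n_T)P, K_p = p_V^3 / (p_S^2).
Substituting and setting equal to 52.7 atm gives a polynomial in X; the root in (0,1) is X = 0.691.

X = 0.691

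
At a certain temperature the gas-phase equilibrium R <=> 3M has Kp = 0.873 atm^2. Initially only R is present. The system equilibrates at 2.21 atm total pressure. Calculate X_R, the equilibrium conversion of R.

X = 0.220

Take 1 mol R as basis and let X be its fractional conversion, so ξ = X.
Species balance: n_R = 1 − X; n_M = 3X.
Summing: n_T = 1 + 2X.
Mole fractions y_i = n_i/n_T; Kp = p_M^3 / (p_R) with p_i = y_i·P.
Substituting and setting equal to 0.873 atm^2 gives a polynomial in X; the root in (0,1) is X = 0.220.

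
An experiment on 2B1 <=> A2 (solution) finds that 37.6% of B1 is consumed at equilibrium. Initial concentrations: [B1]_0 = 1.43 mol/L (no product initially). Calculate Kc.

Kc = 0.338 L/mol

Let X = conversion of B1.
Concentrations: [B1] = 1.43 − 1.43X; [A2] = 0.715X.
At X = 0.376: [B1] = 0.892, [A2] = 0.269.
Kc = [A2] / ([B1]^2) = 0.338 L/mol.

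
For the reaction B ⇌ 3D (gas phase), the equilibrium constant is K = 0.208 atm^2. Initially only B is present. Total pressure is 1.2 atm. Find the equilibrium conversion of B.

X = 0.204

Take 1 mol B as basis and let X be its fractional conversion, so ξ = X.
Mole table: n_B = 1 − X; n_D = 3X.
Total moles n_T = 1 + 2X.
Mole fractions y_i = n_i/n_T; K = p_D^3 / (p_B) with p_i = y_i·P.
Equating to 0.208 atm^2 and solving on 0 < X < 1: X = 0.204.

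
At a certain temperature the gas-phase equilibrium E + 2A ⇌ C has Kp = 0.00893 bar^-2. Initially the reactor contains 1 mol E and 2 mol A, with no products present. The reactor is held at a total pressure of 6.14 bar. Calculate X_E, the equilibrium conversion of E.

Basis: 1 mol E initially; let X = conversion of E. Extent ξ = X.
Mole table: n_E = 1 − X; n_A = 2 − 2X; n_C = X.
n_T = Σnᵢ = 3 − 2X.
With p_i = (n_i/n_T)P, Kp = p_C / (p_E p_A^2).
Equating to 0.00893 bar^-2 and solving on 0 < X < 1: X = 0.120.

X = 0.120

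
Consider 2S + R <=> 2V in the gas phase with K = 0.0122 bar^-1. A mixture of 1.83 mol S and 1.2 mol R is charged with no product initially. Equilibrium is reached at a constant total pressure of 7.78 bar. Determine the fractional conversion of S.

X = 0.157

Let X = conversion of S (basis 1.83 mol S); extent of reaction ξ = 0.915X.
Moles: n_S = 1.83 − 1.83X; n_R = 1.2 − 0.915X; n_V = 1.83X.
n_T = Σnᵢ = 3.03 − 0.915X.
Mole fractions y_i = n_i/n_T; K = p_V^2 / (p_S^2 p_R) with p_i = y_i·P.
Setting this equal to 0.0122 bar^-1 and taking the physical root (0 < X < 1) gives X = 0.157.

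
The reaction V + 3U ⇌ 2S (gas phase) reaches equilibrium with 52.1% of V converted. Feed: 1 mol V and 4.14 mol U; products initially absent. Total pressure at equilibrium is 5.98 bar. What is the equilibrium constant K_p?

Take 1 mol V as basis and let X be its fractional conversion, so ξ = X.
Mole table: n_V = 1 − X; n_U = 4.14 − 3X; n_S = 2X.
n_T = Σnᵢ = 5.14 − 2X.
At X = 0.521: n_V = 0.479, n_U = 2.58, n_S = 1.04, n_T = 4.1.
p_i = (n_i/n_T)·P. K_p = p_S^2 / (p_V p_U^3) = 0.0622 bar^-2.

K_p = 0.0622 bar^-2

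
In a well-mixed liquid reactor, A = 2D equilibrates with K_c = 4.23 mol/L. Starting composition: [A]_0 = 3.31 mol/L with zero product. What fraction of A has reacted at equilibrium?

Let X = conversion of A; extent ξ = 3.31·X mol/L.
Concentrations: [A] = 3.31 − 3.31X; [D] = 6.62X.
K_c = [D]^2 / ([A]).
This equals 4.23 at X = 0.428 (the root in 0 < X < 1).

X = 0.428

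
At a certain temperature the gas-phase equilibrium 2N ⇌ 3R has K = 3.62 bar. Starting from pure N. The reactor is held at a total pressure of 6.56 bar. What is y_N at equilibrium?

y_N = 0.490

Basis: 1 mol N initially; let X = conversion of N. Extent ξ = 0.5X.
Species balance: n_N = 1 − X; n_R = 1.5X.
n_T = Σnᵢ = 1 + 0.5X.
With p_i = (n_i/n_T)P, K = p_R^3 / (p_N^2).
This yields a degree-3 equation in X; solving on (0,1), X = 0.410.
Then n_N = 0.59, n_T = 1.2, so y_N = 0.490.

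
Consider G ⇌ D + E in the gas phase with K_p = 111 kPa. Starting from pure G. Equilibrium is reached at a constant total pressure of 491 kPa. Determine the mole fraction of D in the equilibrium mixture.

Basis: 1 mol G initially; let X = conversion of G. Extent ξ = X.
Species balance: n_G = 1 − X; n_D = X; n_E = X.
n_T = Σnᵢ = 1 + X.
With p_i = (n_i/n_T)P, K_p = p_D p_E / (p_G).
This yields a degree-2 equation in X; solving on (0,1), X = 0.429.
Then n_D = 0.429, n_T = 1.43, so y_D = 0.300.

y_D = 0.300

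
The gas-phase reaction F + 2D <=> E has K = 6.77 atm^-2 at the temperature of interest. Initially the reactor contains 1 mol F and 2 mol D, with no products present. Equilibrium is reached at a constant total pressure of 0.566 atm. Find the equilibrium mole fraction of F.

y_F = 0.274

Basis: 1 mol F initially; let X = conversion of F. Extent ξ = X.
At extent ξ: n_F = 1 − X; n_D = 2 − 2X; n_E = X.
Summing: n_T = 3 − 2X.
y_i = n_i/n_T, p_i = y_i·P. K = p_E / (p_F p_D^2).
Setting this equal to 6.77 atm^-2 and taking the physical root (0 < X < 1) gives X = 0.394.
Then n_F = 0.606, n_T = 2.21, so y_F = 0.274.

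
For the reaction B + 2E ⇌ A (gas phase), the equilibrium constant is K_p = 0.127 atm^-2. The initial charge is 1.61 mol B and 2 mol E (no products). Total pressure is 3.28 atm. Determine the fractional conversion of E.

Basis: 2 mol E initially; let X = conversion of E. Extent ξ = X.
Species balance: n_B = 1.61 − X; n_E = 2 − 2X; n_A = X.
Summing: n_T = 3.61 − 2X.
With p_i = (n_i/n_T)P, K_p = p_A / (p_B p_E^2).
Substituting and setting equal to 0.127 atm^-2 gives a polynomial in X; the root in (0,1) is X = 0.347.

X = 0.347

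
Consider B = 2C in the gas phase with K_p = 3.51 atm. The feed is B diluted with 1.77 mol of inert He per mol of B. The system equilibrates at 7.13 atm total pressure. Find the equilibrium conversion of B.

X = 0.462

Take 1 mol B as basis and let X be its fractional conversion, so ξ = X.
Moles: n_B = 1 − X; n_C = 2X; n_I = 1.77 (inert).
n_T = Σnᵢ = 2.77 + X.
Mole fractions y_i = n_i/n_T; K_p = p_C^2 / (p_B) with p_i = y_i·P.
Substituting and setting equal to 3.51 atm gives a polynomial in X; the root in (0,1) is X = 0.462.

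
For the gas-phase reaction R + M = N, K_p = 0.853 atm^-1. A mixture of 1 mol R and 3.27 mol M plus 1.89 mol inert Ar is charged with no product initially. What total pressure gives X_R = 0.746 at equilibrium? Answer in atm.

P = 7.39 atm

Basis: 1 mol R initially; let X = conversion of R. Extent ξ = X.
Species balance: n_R = 1 − X; n_M = 3.27 − X; n_N = X; n_I = 1.89 (inert).
Total moles n_T = 6.16 − X.
K_p = p_N / (p_R p_M) with p_i = (n_i/n_T)·P.
At X = 0.746: the mole-fraction product g(X) = Π y_i^ν_i = 6.3. Since K_p = g(X)·P^{-1}, P = (g/K_p)^(1/1) = (6.3/0.853)^(1/1) = 7.39 atm.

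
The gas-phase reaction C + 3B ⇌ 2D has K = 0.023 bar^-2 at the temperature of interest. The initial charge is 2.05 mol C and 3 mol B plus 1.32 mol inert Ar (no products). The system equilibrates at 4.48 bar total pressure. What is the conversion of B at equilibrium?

Take 3 mol B as basis and let X be its fractional conversion, so ξ = X.
At extent ξ: n_C = 2.05 − X; n_B = 3 − 3X; n_D = 2X; n_I = 1.32 (inert).
Summing: n_T = 6.37 − 2X.
Mole fractions y_i = n_i/n_T; K = p_D^2 / (p_C p_B^3) with p_i = y_i·P.
This yields a degree-4 equation in X; solving on (0,1), X = 0.258.

X = 0.258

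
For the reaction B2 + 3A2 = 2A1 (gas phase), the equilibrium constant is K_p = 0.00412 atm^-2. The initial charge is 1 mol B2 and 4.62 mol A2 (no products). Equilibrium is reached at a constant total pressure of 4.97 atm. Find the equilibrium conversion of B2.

Let X = conversion of B2 (basis 1 mol B2); extent of reaction ξ = X.
Mole table: n_B2 = 1 − X; n_A2 = 4.62 − 3X; n_A1 = 2X.
n_T = Σnᵢ = 5.62 − 2X.
y_i = n_i/n_T, p_i = y_i·P. K_p = p_A1^2 / (p_B2 p_A2^3).
Substituting and setting equal to 0.00412 atm^-2 gives a polynomial in X; the root in (0,1) is X = 0.216.

X = 0.216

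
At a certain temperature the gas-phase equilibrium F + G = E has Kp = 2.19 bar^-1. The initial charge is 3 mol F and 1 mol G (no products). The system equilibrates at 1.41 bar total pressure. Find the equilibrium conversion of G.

Basis: 1 mol G initially; let X = conversion of G. Extent ξ = X.
At extent ξ: n_F = 3 − X; n_G = 1 − X; n_E = X.
Total moles n_T = 4 − X.
With p_i = (n_i/n_T)P, Kp = p_E / (p_F p_G).
Equating to 2.19 bar^-1 and solving on 0 < X < 1: X = 0.683.

X = 0.683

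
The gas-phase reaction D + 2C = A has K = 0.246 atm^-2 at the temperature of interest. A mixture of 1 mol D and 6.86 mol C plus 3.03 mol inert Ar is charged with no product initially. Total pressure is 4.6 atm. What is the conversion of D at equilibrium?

X = 0.637

Let X = conversion of D (basis 1 mol D); extent of reaction ξ = X.
At extent ξ: n_D = 1 − X; n_C = 6.86 − 2X; n_A = X; n_I = 3.03 (inert).
n_T = Σnᵢ = 10.9 − 2X.
y_i = n_i/n_T, p_i = y_i·P. K = p_A / (p_D p_C^2).
Equating to 0.246 atm^-2 and solving on 0 < X < 1: X = 0.637.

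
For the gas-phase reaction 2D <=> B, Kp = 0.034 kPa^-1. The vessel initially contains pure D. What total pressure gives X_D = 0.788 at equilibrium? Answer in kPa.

P = 156 kPa

Let X = conversion of D (basis 1 mol D); extent of reaction ξ = 0.5X.
Species balance: n_D = 1 − X; n_B = 0.5X.
Total moles n_T = 1 − 0.5X.
Kp = p_B / (p_D^2) with p_i = (n_i/n_T)·P.
At X = 0.788: the mole-fraction product g(X) = Π y_i^ν_i = 5.312. Since Kp = g(X)·P^{-1}, P = (g/Kp)^(1/1) = (5.312/0.034)^(1/1) = 156 kPa.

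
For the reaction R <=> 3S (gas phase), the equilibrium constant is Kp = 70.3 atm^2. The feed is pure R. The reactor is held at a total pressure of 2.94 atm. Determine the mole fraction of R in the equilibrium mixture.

Take 1 mol R as basis and let X be its fractional conversion, so ξ = X.
Mole table: n_R = 1 − X; n_S = 3X.
Summing: n_T = 1 + 2X.
Mole fractions y_i = n_i/n_T; Kp = p_S^3 / (p_R) with p_i = y_i·P.
Setting this equal to 70.3 atm^2 and taking the physical root (0 < X < 1) gives X = 0.767.
Then n_R = 0.233, n_T = 2.53, so y_R = 0.092.

y_R = 0.092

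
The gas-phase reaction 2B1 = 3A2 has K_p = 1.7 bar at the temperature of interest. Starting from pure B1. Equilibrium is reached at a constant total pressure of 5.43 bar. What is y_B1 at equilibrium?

y_B1 = 0.546

Take 1 mol B1 as basis and let X be its fractional conversion, so ξ = 0.5X.
Moles: n_B1 = 1 − X; n_A2 = 1.5X.
n_T = Σnᵢ = 1 + 0.5X.
Mole fractions y_i = n_i/n_T; K_p = p_A2^3 / (p_B1^2) with p_i = y_i·P.
Equating to 1.7 bar and solving on 0 < X < 1: X = 0.356.
Then n_B1 = 0.644, n_T = 1.18, so y_B1 = 0.546.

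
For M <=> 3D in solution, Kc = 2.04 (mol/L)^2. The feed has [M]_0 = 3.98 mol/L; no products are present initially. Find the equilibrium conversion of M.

X = 0.159

Let X = conversion of M; extent ξ = 3.98·X mol/L.
Concentrations: [M] = 3.98 − 3.98X; [D] = 11.9X.
Kc = [D]^3 / ([M]).
Solving Kc = 2.04 for X ∈ (0,1): X = 0.159.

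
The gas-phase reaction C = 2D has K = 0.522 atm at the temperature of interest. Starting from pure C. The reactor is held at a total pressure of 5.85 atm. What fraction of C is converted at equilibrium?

Take 1 mol C as basis and let X be its fractional conversion, so ξ = X.
Species balance: n_C = 1 − X; n_D = 2X.
Total moles n_T = 1 + X.
Mole fractions y_i = n_i/n_T; K = p_D^2 / (p_C) with p_i = y_i·P.
Setting this equal to 0.522 atm and taking the physical root (0 < X < 1) gives X = 0.148.

X = 0.148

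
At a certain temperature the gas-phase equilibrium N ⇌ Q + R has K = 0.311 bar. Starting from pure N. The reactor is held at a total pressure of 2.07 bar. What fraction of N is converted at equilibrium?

Take 1 mol N as basis and let X be its fractional conversion, so ξ = X.
Mole table: n_N = 1 − X; n_Q = X; n_R = X.
Summing: n_T = 1 + X.
With p_i = (n_i/n_T)P, K = p_Q p_R / (p_N).
Equating to 0.311 bar and solving on 0 < X < 1: X = 0.361.

X = 0.361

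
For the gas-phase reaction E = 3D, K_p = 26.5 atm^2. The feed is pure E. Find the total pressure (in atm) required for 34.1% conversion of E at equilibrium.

P = 6.79 atm

Let X = conversion of E (basis 1 mol E); extent of reaction ξ = X.
Mole table: n_E = 1 − X; n_D = 3X.
Total moles n_T = 1 + 2X.
K_p = p_D^3 / (p_E) with p_i = (n_i/n_T)·P.
At X = 0.341: the mole-fraction product g(X) = Π y_i^ν_i = 0.5742. Since K_p = g(X)·P^{2}, P = (K_p/g)^(1/2) = (26.5/0.5742)^(1/2) = 6.79 atm.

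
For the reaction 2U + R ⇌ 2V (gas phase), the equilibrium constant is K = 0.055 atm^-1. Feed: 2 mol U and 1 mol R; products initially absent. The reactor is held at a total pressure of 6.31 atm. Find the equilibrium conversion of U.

Let X = conversion of U (basis 2 mol U); extent of reaction ξ = X.
Species balance: n_U = 2 − 2X; n_R = 1 − X; n_V = 2X.
Summing: n_T = 3 − X.
y_i = n_i/n_T, p_i = y_i·P. K = p_V^2 / (p_U^2 p_R).
Substituting and setting equal to 0.055 atm^-1 gives a polynomial in X; the root in (0,1) is X = 0.236.

X = 0.236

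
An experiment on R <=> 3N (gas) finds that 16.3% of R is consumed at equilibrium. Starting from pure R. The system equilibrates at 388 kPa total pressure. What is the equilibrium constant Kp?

Take 1 mol R as basis and let X be its fractional conversion, so ξ = X.
Moles: n_R = 1 − X; n_N = 3X.
n_T = Σnᵢ = 1 + 2X.
At X = 0.163: n_R = 0.837, n_N = 0.489, n_T = 1.33.
p_i = (n_i/n_T)·P. Kp = p_N^3 / (p_R) = 1.2e+04 kPa^2.

Kp = 1.2e+04 kPa^2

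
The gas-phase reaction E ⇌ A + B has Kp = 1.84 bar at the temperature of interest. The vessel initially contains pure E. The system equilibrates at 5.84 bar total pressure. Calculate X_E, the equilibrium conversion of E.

X = 0.489

Let X = conversion of E (basis 1 mol E); extent of reaction ξ = X.
At extent ξ: n_E = 1 − X; n_A = X; n_B = X.
Summing: n_T = 1 + X.
Mole fractions y_i = n_i/n_T; Kp = p_A p_B / (p_E) with p_i = y_i·P.
Substituting and setting equal to 1.84 bar gives a polynomial in X; the root in (0,1) is X = 0.489.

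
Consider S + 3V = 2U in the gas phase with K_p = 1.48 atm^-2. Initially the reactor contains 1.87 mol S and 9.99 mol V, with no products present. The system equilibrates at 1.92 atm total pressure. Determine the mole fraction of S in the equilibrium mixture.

y_S = 0.057

Take 1.87 mol S as basis and let X be its fractional conversion, so ξ = 1.87X.
At extent ξ: n_S = 1.87 − 1.87X; n_V = 9.99 − 5.61X; n_U = 3.74X.
n_T = Σnᵢ = 11.9 − 3.74X.
y_i = n_i/n_T, p_i = y_i·P. K_p = p_U^2 / (p_S p_V^3).
Setting this equal to 1.48 atm^-2 and taking the physical root (0 < X < 1) gives X = 0.719.
Then n_S = 0.526, n_T = 9.17, so y_S = 0.057.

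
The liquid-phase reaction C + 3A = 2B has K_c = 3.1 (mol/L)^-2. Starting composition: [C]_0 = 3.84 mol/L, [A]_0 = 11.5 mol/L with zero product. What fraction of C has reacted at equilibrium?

Let X = conversion of C; extent ξ = 3.84·X mol/L.
Concentrations: [C] = 3.84 − 3.84X; [A] = 11.5 − 11.5X; [B] = 7.68X.
K_c = [B]^2 / ([C] [A]^3).
Setting equal to 3.1 and solving for X on (0,1) gives X = 0.787.

X = 0.787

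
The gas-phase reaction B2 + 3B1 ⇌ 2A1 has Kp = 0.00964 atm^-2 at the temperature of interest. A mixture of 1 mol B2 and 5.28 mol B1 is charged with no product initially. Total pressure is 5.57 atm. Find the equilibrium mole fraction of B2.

y_B2 = 0.117

Let X = conversion of B2 (basis 1 mol B2); extent of reaction ξ = X.
Moles: n_B2 = 1 − X; n_B1 = 5.28 − 3X; n_A1 = 2X.
Summing: n_T = 6.28 − 2X.
y_i = n_i/n_T, p_i = y_i·P. Kp = p_A1^2 / (p_B2 p_B1^3).
This yields a degree-4 equation in X; solving on (0,1), X = 0.346.
Then n_B2 = 0.654, n_T = 5.59, so y_B2 = 0.117.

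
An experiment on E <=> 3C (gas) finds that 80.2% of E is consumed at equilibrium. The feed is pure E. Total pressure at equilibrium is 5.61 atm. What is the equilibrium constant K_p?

K_p = 326 atm^2

Basis: 1 mol E initially; let X = conversion of E. Extent ξ = X.
Mole table: n_E = 1 − X; n_C = 3X.
Total moles n_T = 1 + 2X.
At X = 0.802: n_E = 0.198, n_C = 2.41, n_T = 2.6.
p_i = (n_i/n_T)·P. K_p = p_C^3 / (p_E) = 326 atm^2.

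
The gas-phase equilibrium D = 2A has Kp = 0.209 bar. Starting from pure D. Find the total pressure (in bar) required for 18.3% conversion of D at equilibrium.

Let X = conversion of D (basis 1 mol D); extent of reaction ξ = X.
Mole table: n_D = 1 − X; n_A = 2X.
n_T = Σnᵢ = 1 + X.
Kp = p_A^2 / (p_D) with p_i = (n_i/n_T)·P.
At X = 0.183: the mole-fraction product g(X) = Π y_i^ν_i = 0.1386. Since Kp = g(X)·P^{1}, P = (Kp/g)^(1/1) = (0.209/0.1386)^(1/1) = 1.51 bar.

P = 1.51 bar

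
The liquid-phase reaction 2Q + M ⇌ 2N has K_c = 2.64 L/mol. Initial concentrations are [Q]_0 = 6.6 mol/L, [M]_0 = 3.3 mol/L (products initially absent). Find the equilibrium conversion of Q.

X = 0.639

Let X = conversion of Q; extent ξ = 6.6X/2 mol/L.
Concentrations: [Q] = 6.6 − 6.6X; [M] = 3.3 − 3.3X; [N] = 6.6X.
K_c = [N]^2 / ([Q]^2 [M]).
This equals 2.64 at X = 0.639 (the root in 0 < X < 1).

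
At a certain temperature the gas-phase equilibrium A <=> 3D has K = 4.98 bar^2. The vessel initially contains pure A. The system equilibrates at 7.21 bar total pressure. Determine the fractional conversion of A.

X = 0.175

Take 1 mol A as basis and let X be its fractional conversion, so ξ = X.
At extent ξ: n_A = 1 − X; n_D = 3X.
Total moles n_T = 1 + 2X.
Mole fractions y_i = n_i/n_T; K = p_D^3 / (p_A) with p_i = y_i·P.
This yields a degree-3 equation in X; solving on (0,1), X = 0.175.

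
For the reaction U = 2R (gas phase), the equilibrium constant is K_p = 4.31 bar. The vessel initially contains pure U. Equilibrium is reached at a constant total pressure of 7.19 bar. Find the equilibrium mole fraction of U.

Basis: 1 mol U initially; let X = conversion of U. Extent ξ = X.
Mole table: n_U = 1 − X; n_R = 2X.
Summing: n_T = 1 + X.
With p_i = (n_i/n_T)P, K_p = p_R^2 / (p_U).
This yields a degree-2 equation in X; solving on (0,1), X = 0.361.
Then n_U = 0.639, n_T = 1.36, so y_U = 0.469.

y_U = 0.469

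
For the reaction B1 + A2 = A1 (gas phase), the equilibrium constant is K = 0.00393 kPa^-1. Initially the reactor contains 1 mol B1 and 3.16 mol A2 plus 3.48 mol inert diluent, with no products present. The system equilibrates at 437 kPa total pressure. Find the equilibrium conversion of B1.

X = 0.396

Basis: 1 mol B1 initially; let X = conversion of B1. Extent ξ = X.
Mole table: n_B1 = 1 − X; n_A2 = 3.16 − X; n_A1 = X; n_I = 3.48 (inert).
Total moles n_T = 7.64 − X.
y_i = n_i/n_T, p_i = y_i·P. K = p_A1 / (p_B1 p_A2).
This yields a degree-2 equation in X; solving on (0,1), X = 0.396.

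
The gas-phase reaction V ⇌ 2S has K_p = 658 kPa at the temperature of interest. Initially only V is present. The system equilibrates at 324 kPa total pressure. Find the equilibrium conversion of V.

Let X = conversion of V (basis 1 mol V); extent of reaction ξ = X.
Mole table: n_V = 1 − X; n_S = 2X.
Total moles n_T = 1 + X.
y_i = n_i/n_T, p_i = y_i·P. K_p = p_S^2 / (p_V).
Setting this equal to 658 kPa and taking the physical root (0 < X < 1) gives X = 0.580.

X = 0.580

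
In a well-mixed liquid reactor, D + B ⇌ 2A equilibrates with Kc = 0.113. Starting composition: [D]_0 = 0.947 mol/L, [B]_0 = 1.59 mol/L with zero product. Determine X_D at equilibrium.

Let X = conversion of D; extent ξ = 0.947·X mol/L.
Concentrations: [D] = 0.947 − 0.947X; [B] = 1.59 − 0.947X; [A] = 1.89X.
Kc = [A]^2 / ([D] [B]).
Equating to 0.113: the physical root is X = 0.185.

X = 0.185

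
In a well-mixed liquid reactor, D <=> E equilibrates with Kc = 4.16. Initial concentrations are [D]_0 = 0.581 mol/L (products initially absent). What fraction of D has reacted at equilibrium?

Let X = conversion of D; extent ξ = 0.581·X mol/L.
Concentrations: [D] = 0.581 − 0.581X; [E] = 0.581X.
Kc = [E] / ([D]).
Setting equal to 4.16 and solving for X on (0,1) gives X = 0.806.

X = 0.806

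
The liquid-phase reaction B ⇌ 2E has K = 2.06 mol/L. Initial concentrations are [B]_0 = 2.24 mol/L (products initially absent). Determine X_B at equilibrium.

Let X = conversion of B; extent ξ = 2.24·X mol/L.
Concentrations: [B] = 2.24 − 2.24X; [E] = 4.48X.
K = [E]^2 / ([B]).
Setting equal to 2.06 and solving for X on (0,1) gives X = 0.378.

X = 0.378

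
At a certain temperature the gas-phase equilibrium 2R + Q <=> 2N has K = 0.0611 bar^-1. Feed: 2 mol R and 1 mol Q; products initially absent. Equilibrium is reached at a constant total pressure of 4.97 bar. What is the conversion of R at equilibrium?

X = 0.225

Basis: 2 mol R initially; let X = conversion of R. Extent ξ = X.
Moles: n_R = 2 − 2X; n_Q = 1 − X; n_N = 2X.
Summing: n_T = 3 − X.
With p_i = (n_i/n_T)P, K = p_N^2 / (p_R^2 p_Q).
Equating to 0.0611 bar^-1 and solving on 0 < X < 1: X = 0.225.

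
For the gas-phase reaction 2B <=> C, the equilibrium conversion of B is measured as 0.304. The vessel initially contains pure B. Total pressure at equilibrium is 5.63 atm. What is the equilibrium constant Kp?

Kp = 0.0473 atm^-1

Take 1 mol B as basis and let X be its fractional conversion, so ξ = 0.5X.
At extent ξ: n_B = 1 − X; n_C = 0.5X.
Summing: n_T = 1 − 0.5X.
At X = 0.304: n_B = 0.696, n_C = 0.152, n_T = 0.848.
p_i = (n_i/n_T)·P. Kp = p_C / (p_B^2) = 0.0473 atm^-1.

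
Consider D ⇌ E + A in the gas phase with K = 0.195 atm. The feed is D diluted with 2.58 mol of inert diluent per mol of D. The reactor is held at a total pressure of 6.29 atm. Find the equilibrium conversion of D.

X = 0.292

Take 1 mol D as basis and let X be its fractional conversion, so ξ = X.
Species balance: n_D = 1 − X; n_E = X; n_A = X; n_I = 2.58 (inert).
Total moles n_T = 3.58 + X.
y_i = n_i/n_T, p_i = y_i·P. K = p_E p_A / (p_D).
This yields a degree-2 equation in X; solving on (0,1), X = 0.292.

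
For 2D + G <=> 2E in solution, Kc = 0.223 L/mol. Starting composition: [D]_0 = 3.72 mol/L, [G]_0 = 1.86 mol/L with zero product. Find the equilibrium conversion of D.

Let X = conversion of D; extent ξ = 3.72X/2 mol/L.
Concentrations: [D] = 3.72 − 3.72X; [G] = 1.86 − 1.86X; [E] = 3.72X.
Kc = [E]^2 / ([D]^2 [G]).
Solving Kc = 0.223 for X ∈ (0,1): X = 0.343.

X = 0.343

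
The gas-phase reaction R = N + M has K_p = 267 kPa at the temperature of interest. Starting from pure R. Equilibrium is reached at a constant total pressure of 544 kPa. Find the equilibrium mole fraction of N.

y_N = 0.365

Take 1 mol R as basis and let X be its fractional conversion, so ξ = X.
Moles: n_R = 1 − X; n_N = X; n_M = X.
n_T = Σnᵢ = 1 + X.
y_i = n_i/n_T, p_i = y_i·P. K_p = p_N p_M / (p_R).
Substituting and setting equal to 267 kPa gives a polynomial in X; the root in (0,1) is X = 0.574.
Then n_N = 0.574, n_T = 1.57, so y_N = 0.365.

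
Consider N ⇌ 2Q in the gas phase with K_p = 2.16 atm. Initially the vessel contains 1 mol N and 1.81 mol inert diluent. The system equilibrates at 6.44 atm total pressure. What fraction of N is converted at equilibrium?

X = 0.401

Basis: 1 mol N initially; let X = conversion of N. Extent ξ = X.
Species balance: n_N = 1 − X; n_Q = 2X; n_I = 1.81 (inert).
Total moles n_T = 2.81 + X.
Mole fractions y_i = n_i/n_T; K_p = p_Q^2 / (p_N) with p_i = y_i·P.
Setting this equal to 2.16 atm and taking the physical root (0 < X < 1) gives X = 0.401.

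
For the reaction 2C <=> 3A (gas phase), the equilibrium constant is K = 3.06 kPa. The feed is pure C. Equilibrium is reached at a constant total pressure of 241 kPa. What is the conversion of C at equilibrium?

X = 0.144

Let X = conversion of C (basis 1 mol C); extent of reaction ξ = 0.5X.
Mole table: n_C = 1 − X; n_A = 1.5X.
Summing: n_T = 1 + 0.5X.
Mole fractions y_i = n_i/n_T; K = p_A^3 / (p_C^2) with p_i = y_i·P.
Substituting and setting equal to 3.06 kPa gives a polynomial in X; the root in (0,1) is X = 0.144.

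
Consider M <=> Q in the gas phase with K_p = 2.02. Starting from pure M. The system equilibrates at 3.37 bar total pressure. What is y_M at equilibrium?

Basis: 1 mol M initially; let X = conversion of M. Extent ξ = X.
Species balance: n_M = 1 − X; n_Q = X.
Since Δν = 0, n_T = 1 throughout.
y_i = n_i/n_T, p_i = y_i·P. K_p = p_Q / (p_M).
Setting this equal to 2.02 and taking the physical root (0 < X < 1) gives X = 0.669.
Then n_M = 0.331, n_T = 1, so y_M = 0.331.

y_M = 0.331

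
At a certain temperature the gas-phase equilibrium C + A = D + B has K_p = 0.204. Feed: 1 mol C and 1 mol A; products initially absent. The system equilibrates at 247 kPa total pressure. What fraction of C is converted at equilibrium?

Let X = conversion of C (basis 1 mol C); extent of reaction ξ = X.
Species balance: n_C = 1 − X; n_A = 1 − X; n_D = X; n_B = X.
n_T stays at 2 (no change in mole number).
With p_i = (n_i/n_T)P, K_p = p_D p_B / (p_C p_A).
Substituting and setting equal to 0.204 gives a polynomial in X; the root in (0,1) is X = 0.311.

X = 0.311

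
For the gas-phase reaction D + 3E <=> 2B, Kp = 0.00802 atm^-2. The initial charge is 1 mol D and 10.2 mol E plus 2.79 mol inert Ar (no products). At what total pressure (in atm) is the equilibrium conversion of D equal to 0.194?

Let X = conversion of D (basis 1 mol D); extent of reaction ξ = X.
At extent ξ: n_D = 1 − X; n_E = 10.2 − 3X; n_B = 2X; n_I = 2.79 (inert).
n_T = Σnᵢ = 14 − 2X.
Kp = p_B^2 / (p_D p_E^3) with p_i = (n_i/n_T)·P.
At X = 0.194: the mole-fraction product g(X) = Π y_i^ν_i = 0.03884. Since Kp = g(X)·P^{-2}, P = (g/Kp)^(1/2) = (0.03884/0.00802)^(1/2) = 2.2 atm.

P = 2.2 atm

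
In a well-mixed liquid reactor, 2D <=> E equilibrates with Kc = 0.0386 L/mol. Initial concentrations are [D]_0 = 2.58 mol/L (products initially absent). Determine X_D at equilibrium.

X = 0.145

Let X = conversion of D; extent ξ = 2.58X/2 mol/L.
Concentrations: [D] = 2.58 − 2.58X; [E] = 1.29X.
Kc = [E] / ([D]^2).
Setting equal to 0.0386 and solving for X on (0,1) gives X = 0.145.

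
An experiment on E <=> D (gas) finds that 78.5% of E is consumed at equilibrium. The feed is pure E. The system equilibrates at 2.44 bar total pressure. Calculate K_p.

K_p = 3.65

Let X = conversion of E (basis 1 mol E); extent of reaction ξ = X.
Species balance: n_E = 1 − X; n_D = X.
n_T stays at 1 (no change in mole number).
At X = 0.785: n_E = 0.215, n_D = 0.785, n_T = 1.
p_i = (n_i/n_T)·P. K_p = p_D / (p_E) = 3.65.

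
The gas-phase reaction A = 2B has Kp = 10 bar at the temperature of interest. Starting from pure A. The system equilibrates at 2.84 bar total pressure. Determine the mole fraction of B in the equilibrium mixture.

Take 1 mol A as basis and let X be its fractional conversion, so ξ = X.
Species balance: n_A = 1 − X; n_B = 2X.
Summing: n_T = 1 + X.
y_i = n_i/n_T, p_i = y_i·P. Kp = p_B^2 / (p_A).
This yields a degree-2 equation in X; solving on (0,1), X = 0.684.
Then n_B = 1.37, n_T = 1.68, so y_B = 0.813.

y_B = 0.813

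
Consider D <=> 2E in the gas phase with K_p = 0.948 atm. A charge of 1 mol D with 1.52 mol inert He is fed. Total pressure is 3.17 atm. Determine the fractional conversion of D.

X = 0.369

Take 1 mol D as basis and let X be its fractional conversion, so ξ = X.
Moles: n_D = 1 − X; n_E = 2X; n_I = 1.52 (inert).
Total moles n_T = 2.52 + X.
With p_i = (n_i/n_T)P, K_p = p_E^2 / (p_D).
Setting this equal to 0.948 atm and taking the physical root (0 < X < 1) gives X = 0.369.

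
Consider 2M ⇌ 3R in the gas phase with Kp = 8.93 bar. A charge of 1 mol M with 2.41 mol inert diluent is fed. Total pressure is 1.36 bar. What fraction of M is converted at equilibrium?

X = 0.757

Basis: 1 mol M initially; let X = conversion of M. Extent ξ = 0.5X.
At extent ξ: n_M = 1 − X; n_R = 1.5X; n_I = 2.41 (inert).
n_T = Σnᵢ = 3.41 + 0.5X.
Mole fractions y_i = n_i/n_T; Kp = p_R^3 / (p_M^2) with p_i = y_i·P.
This yields a degree-3 equation in X; solving on (0,1), X = 0.757.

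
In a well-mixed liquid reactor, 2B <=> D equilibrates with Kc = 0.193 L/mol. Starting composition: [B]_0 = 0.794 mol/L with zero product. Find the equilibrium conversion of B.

Let X = conversion of B; extent ξ = 0.794X/2 mol/L.
Concentrations: [B] = 0.794 − 0.794X; [D] = 0.397X.
Kc = [D] / ([B]^2).
Solving Kc = 0.193 for X ∈ (0,1): X = 0.197.

X = 0.197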